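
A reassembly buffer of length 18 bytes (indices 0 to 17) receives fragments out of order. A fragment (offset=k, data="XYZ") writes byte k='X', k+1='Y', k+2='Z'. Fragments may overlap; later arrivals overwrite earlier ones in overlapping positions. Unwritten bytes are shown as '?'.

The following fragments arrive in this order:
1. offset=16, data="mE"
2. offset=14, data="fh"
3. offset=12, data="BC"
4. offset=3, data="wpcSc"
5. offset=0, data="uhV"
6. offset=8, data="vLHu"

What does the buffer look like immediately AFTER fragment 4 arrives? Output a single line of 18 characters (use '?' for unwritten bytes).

Fragment 1: offset=16 data="mE" -> buffer=????????????????mE
Fragment 2: offset=14 data="fh" -> buffer=??????????????fhmE
Fragment 3: offset=12 data="BC" -> buffer=????????????BCfhmE
Fragment 4: offset=3 data="wpcSc" -> buffer=???wpcSc????BCfhmE

Answer: ???wpcSc????BCfhmE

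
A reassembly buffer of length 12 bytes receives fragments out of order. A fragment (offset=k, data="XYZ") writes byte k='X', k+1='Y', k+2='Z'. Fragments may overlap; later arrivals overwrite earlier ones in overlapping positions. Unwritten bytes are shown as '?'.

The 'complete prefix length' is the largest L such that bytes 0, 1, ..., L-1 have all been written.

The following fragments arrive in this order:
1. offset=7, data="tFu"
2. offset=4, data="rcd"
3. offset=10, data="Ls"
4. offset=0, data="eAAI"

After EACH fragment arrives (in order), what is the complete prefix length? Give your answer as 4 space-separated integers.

Fragment 1: offset=7 data="tFu" -> buffer=???????tFu?? -> prefix_len=0
Fragment 2: offset=4 data="rcd" -> buffer=????rcdtFu?? -> prefix_len=0
Fragment 3: offset=10 data="Ls" -> buffer=????rcdtFuLs -> prefix_len=0
Fragment 4: offset=0 data="eAAI" -> buffer=eAAIrcdtFuLs -> prefix_len=12

Answer: 0 0 0 12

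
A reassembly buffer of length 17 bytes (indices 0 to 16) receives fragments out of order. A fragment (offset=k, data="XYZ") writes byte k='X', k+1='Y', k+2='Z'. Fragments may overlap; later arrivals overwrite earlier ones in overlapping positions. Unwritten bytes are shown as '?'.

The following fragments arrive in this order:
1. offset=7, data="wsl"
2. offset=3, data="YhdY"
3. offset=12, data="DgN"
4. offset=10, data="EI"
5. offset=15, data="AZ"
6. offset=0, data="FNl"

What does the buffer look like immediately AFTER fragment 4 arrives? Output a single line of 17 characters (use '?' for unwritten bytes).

Answer: ???YhdYwslEIDgN??

Derivation:
Fragment 1: offset=7 data="wsl" -> buffer=???????wsl???????
Fragment 2: offset=3 data="YhdY" -> buffer=???YhdYwsl???????
Fragment 3: offset=12 data="DgN" -> buffer=???YhdYwsl??DgN??
Fragment 4: offset=10 data="EI" -> buffer=???YhdYwslEIDgN??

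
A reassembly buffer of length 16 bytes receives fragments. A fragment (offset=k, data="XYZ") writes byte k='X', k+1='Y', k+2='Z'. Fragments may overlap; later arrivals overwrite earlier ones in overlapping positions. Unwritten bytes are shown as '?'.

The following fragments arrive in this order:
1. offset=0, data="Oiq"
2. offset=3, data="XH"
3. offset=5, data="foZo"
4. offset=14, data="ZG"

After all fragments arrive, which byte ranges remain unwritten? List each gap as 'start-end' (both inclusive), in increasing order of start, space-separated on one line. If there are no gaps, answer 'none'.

Fragment 1: offset=0 len=3
Fragment 2: offset=3 len=2
Fragment 3: offset=5 len=4
Fragment 4: offset=14 len=2
Gaps: 9-13

Answer: 9-13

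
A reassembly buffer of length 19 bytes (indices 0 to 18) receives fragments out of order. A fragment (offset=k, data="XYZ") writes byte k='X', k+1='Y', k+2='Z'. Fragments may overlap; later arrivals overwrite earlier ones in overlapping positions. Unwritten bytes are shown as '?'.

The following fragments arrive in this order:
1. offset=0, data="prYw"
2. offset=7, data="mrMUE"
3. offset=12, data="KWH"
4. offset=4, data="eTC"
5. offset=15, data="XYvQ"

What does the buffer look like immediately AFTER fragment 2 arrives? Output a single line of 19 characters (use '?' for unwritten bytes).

Answer: prYw???mrMUE???????

Derivation:
Fragment 1: offset=0 data="prYw" -> buffer=prYw???????????????
Fragment 2: offset=7 data="mrMUE" -> buffer=prYw???mrMUE???????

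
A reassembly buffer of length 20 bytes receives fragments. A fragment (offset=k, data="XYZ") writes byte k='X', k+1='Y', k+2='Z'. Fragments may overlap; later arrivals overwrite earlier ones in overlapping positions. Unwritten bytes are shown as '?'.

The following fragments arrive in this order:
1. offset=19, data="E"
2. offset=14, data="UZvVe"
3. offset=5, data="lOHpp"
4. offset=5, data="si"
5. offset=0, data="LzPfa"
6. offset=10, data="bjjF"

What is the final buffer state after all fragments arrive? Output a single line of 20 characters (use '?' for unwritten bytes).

Answer: LzPfasiHppbjjFUZvVeE

Derivation:
Fragment 1: offset=19 data="E" -> buffer=???????????????????E
Fragment 2: offset=14 data="UZvVe" -> buffer=??????????????UZvVeE
Fragment 3: offset=5 data="lOHpp" -> buffer=?????lOHpp????UZvVeE
Fragment 4: offset=5 data="si" -> buffer=?????siHpp????UZvVeE
Fragment 5: offset=0 data="LzPfa" -> buffer=LzPfasiHpp????UZvVeE
Fragment 6: offset=10 data="bjjF" -> buffer=LzPfasiHppbjjFUZvVeE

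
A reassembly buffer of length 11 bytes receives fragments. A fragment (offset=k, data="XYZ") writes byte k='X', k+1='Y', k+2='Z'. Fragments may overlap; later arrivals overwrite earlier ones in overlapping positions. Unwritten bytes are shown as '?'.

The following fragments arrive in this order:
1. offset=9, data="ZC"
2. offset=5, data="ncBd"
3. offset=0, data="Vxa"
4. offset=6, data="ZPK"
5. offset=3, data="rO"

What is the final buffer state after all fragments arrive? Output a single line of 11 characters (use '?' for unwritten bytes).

Answer: VxarOnZPKZC

Derivation:
Fragment 1: offset=9 data="ZC" -> buffer=?????????ZC
Fragment 2: offset=5 data="ncBd" -> buffer=?????ncBdZC
Fragment 3: offset=0 data="Vxa" -> buffer=Vxa??ncBdZC
Fragment 4: offset=6 data="ZPK" -> buffer=Vxa??nZPKZC
Fragment 5: offset=3 data="rO" -> buffer=VxarOnZPKZC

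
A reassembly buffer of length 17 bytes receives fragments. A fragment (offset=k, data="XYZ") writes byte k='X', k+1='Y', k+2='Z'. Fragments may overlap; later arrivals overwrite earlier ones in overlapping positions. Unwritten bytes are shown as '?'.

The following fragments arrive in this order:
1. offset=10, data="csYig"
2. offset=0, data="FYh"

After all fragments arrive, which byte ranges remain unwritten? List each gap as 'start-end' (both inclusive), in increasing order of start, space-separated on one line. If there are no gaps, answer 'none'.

Answer: 3-9 15-16

Derivation:
Fragment 1: offset=10 len=5
Fragment 2: offset=0 len=3
Gaps: 3-9 15-16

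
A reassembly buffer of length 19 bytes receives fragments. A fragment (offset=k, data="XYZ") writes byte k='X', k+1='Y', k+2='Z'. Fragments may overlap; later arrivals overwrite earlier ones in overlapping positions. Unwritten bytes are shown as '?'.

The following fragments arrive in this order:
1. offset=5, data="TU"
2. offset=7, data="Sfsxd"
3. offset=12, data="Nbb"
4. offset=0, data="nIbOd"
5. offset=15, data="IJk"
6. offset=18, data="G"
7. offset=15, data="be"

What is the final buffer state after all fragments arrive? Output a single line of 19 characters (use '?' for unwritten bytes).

Fragment 1: offset=5 data="TU" -> buffer=?????TU????????????
Fragment 2: offset=7 data="Sfsxd" -> buffer=?????TUSfsxd???????
Fragment 3: offset=12 data="Nbb" -> buffer=?????TUSfsxdNbb????
Fragment 4: offset=0 data="nIbOd" -> buffer=nIbOdTUSfsxdNbb????
Fragment 5: offset=15 data="IJk" -> buffer=nIbOdTUSfsxdNbbIJk?
Fragment 6: offset=18 data="G" -> buffer=nIbOdTUSfsxdNbbIJkG
Fragment 7: offset=15 data="be" -> buffer=nIbOdTUSfsxdNbbbekG

Answer: nIbOdTUSfsxdNbbbekG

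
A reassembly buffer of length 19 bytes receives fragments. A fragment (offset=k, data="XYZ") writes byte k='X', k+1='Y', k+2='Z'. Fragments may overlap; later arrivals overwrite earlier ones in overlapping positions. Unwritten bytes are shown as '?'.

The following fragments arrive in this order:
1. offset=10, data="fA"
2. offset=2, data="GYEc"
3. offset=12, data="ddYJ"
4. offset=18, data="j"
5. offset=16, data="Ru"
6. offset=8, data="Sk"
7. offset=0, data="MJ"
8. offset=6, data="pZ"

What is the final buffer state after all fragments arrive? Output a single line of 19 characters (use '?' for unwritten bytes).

Fragment 1: offset=10 data="fA" -> buffer=??????????fA???????
Fragment 2: offset=2 data="GYEc" -> buffer=??GYEc????fA???????
Fragment 3: offset=12 data="ddYJ" -> buffer=??GYEc????fAddYJ???
Fragment 4: offset=18 data="j" -> buffer=??GYEc????fAddYJ??j
Fragment 5: offset=16 data="Ru" -> buffer=??GYEc????fAddYJRuj
Fragment 6: offset=8 data="Sk" -> buffer=??GYEc??SkfAddYJRuj
Fragment 7: offset=0 data="MJ" -> buffer=MJGYEc??SkfAddYJRuj
Fragment 8: offset=6 data="pZ" -> buffer=MJGYEcpZSkfAddYJRuj

Answer: MJGYEcpZSkfAddYJRuj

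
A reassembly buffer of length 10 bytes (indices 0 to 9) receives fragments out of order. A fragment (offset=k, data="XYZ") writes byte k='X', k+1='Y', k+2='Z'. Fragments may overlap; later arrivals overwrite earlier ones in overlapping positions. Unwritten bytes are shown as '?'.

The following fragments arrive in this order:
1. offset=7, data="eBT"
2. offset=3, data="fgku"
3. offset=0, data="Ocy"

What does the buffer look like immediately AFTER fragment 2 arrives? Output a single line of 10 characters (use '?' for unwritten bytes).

Fragment 1: offset=7 data="eBT" -> buffer=???????eBT
Fragment 2: offset=3 data="fgku" -> buffer=???fgkueBT

Answer: ???fgkueBT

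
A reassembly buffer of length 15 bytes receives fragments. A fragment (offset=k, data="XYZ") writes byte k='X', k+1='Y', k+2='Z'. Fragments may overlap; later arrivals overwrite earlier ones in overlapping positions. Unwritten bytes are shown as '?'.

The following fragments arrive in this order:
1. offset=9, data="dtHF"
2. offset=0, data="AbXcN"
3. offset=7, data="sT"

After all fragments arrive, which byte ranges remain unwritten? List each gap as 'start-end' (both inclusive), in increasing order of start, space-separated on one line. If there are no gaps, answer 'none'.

Answer: 5-6 13-14

Derivation:
Fragment 1: offset=9 len=4
Fragment 2: offset=0 len=5
Fragment 3: offset=7 len=2
Gaps: 5-6 13-14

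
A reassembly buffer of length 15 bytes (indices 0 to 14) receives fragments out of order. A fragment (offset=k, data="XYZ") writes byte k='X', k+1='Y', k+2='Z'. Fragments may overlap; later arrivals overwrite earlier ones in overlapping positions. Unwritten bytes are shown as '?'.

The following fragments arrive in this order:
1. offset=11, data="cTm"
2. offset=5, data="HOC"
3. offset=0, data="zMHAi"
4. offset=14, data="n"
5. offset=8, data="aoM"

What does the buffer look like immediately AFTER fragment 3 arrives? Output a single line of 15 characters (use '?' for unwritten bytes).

Fragment 1: offset=11 data="cTm" -> buffer=???????????cTm?
Fragment 2: offset=5 data="HOC" -> buffer=?????HOC???cTm?
Fragment 3: offset=0 data="zMHAi" -> buffer=zMHAiHOC???cTm?

Answer: zMHAiHOC???cTm?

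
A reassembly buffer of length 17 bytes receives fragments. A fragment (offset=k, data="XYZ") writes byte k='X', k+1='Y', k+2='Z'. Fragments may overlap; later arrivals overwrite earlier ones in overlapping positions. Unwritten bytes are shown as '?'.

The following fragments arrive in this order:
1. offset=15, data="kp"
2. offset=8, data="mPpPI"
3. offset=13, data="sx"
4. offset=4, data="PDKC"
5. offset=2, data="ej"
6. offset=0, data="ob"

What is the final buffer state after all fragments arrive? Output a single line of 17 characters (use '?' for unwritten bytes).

Answer: obejPDKCmPpPIsxkp

Derivation:
Fragment 1: offset=15 data="kp" -> buffer=???????????????kp
Fragment 2: offset=8 data="mPpPI" -> buffer=????????mPpPI??kp
Fragment 3: offset=13 data="sx" -> buffer=????????mPpPIsxkp
Fragment 4: offset=4 data="PDKC" -> buffer=????PDKCmPpPIsxkp
Fragment 5: offset=2 data="ej" -> buffer=??ejPDKCmPpPIsxkp
Fragment 6: offset=0 data="ob" -> buffer=obejPDKCmPpPIsxkp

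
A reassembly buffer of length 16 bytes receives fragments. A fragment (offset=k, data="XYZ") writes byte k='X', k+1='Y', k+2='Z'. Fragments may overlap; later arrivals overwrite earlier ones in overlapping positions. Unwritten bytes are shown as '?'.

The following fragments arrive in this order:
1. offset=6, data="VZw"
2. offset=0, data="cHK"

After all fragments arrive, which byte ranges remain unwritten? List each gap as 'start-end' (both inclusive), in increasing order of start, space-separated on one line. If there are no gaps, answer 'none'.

Fragment 1: offset=6 len=3
Fragment 2: offset=0 len=3
Gaps: 3-5 9-15

Answer: 3-5 9-15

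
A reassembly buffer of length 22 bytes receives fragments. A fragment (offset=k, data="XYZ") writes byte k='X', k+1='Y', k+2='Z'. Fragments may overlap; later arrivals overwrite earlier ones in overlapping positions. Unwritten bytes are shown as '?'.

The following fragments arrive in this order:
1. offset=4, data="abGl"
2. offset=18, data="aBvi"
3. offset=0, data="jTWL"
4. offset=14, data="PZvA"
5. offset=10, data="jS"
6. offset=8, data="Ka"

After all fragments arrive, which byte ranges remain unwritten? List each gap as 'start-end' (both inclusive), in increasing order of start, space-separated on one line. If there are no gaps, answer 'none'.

Fragment 1: offset=4 len=4
Fragment 2: offset=18 len=4
Fragment 3: offset=0 len=4
Fragment 4: offset=14 len=4
Fragment 5: offset=10 len=2
Fragment 6: offset=8 len=2
Gaps: 12-13

Answer: 12-13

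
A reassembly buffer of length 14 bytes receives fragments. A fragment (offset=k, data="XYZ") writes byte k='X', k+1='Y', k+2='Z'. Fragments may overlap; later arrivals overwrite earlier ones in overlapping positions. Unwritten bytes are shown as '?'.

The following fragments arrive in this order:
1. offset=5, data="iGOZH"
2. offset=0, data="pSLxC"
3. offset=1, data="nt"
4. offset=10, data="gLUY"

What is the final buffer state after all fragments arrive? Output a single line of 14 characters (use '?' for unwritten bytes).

Answer: pntxCiGOZHgLUY

Derivation:
Fragment 1: offset=5 data="iGOZH" -> buffer=?????iGOZH????
Fragment 2: offset=0 data="pSLxC" -> buffer=pSLxCiGOZH????
Fragment 3: offset=1 data="nt" -> buffer=pntxCiGOZH????
Fragment 4: offset=10 data="gLUY" -> buffer=pntxCiGOZHgLUY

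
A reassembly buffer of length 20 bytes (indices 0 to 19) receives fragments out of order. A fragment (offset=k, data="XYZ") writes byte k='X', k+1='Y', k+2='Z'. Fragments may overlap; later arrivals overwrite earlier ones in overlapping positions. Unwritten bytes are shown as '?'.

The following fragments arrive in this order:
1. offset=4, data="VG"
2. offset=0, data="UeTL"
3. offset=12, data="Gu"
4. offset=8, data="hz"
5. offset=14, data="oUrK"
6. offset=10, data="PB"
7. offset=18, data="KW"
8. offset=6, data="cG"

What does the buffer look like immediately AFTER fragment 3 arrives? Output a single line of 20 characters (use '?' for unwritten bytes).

Answer: UeTLVG??????Gu??????

Derivation:
Fragment 1: offset=4 data="VG" -> buffer=????VG??????????????
Fragment 2: offset=0 data="UeTL" -> buffer=UeTLVG??????????????
Fragment 3: offset=12 data="Gu" -> buffer=UeTLVG??????Gu??????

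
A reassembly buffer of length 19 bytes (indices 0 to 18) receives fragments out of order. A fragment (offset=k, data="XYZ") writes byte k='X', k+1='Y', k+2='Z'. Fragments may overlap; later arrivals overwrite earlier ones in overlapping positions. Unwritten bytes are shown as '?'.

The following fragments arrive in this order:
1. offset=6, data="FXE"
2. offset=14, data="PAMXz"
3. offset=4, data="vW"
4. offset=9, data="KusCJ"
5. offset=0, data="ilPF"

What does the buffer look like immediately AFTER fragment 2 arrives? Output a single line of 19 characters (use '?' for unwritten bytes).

Answer: ??????FXE?????PAMXz

Derivation:
Fragment 1: offset=6 data="FXE" -> buffer=??????FXE??????????
Fragment 2: offset=14 data="PAMXz" -> buffer=??????FXE?????PAMXz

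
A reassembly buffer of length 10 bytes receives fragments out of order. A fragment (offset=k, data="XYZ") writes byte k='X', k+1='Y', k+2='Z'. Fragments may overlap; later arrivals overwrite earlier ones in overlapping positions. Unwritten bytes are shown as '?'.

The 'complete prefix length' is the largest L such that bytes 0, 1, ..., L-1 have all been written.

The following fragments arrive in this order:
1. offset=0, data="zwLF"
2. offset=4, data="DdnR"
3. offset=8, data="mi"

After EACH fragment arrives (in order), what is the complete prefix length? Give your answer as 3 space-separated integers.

Fragment 1: offset=0 data="zwLF" -> buffer=zwLF?????? -> prefix_len=4
Fragment 2: offset=4 data="DdnR" -> buffer=zwLFDdnR?? -> prefix_len=8
Fragment 3: offset=8 data="mi" -> buffer=zwLFDdnRmi -> prefix_len=10

Answer: 4 8 10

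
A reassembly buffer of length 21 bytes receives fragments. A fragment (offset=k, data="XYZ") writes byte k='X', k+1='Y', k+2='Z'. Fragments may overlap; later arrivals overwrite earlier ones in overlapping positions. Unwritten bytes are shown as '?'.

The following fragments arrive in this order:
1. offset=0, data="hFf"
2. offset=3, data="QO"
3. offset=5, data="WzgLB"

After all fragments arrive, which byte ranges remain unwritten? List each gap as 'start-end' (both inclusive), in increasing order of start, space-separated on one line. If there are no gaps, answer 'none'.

Answer: 10-20

Derivation:
Fragment 1: offset=0 len=3
Fragment 2: offset=3 len=2
Fragment 3: offset=5 len=5
Gaps: 10-20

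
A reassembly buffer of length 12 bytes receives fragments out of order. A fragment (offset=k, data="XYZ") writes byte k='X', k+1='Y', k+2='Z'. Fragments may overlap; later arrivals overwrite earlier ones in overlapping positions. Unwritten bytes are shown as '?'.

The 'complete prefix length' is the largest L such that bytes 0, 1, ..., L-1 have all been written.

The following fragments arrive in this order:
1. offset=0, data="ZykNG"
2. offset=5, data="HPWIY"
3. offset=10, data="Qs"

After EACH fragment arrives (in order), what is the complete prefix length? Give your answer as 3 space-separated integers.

Fragment 1: offset=0 data="ZykNG" -> buffer=ZykNG??????? -> prefix_len=5
Fragment 2: offset=5 data="HPWIY" -> buffer=ZykNGHPWIY?? -> prefix_len=10
Fragment 3: offset=10 data="Qs" -> buffer=ZykNGHPWIYQs -> prefix_len=12

Answer: 5 10 12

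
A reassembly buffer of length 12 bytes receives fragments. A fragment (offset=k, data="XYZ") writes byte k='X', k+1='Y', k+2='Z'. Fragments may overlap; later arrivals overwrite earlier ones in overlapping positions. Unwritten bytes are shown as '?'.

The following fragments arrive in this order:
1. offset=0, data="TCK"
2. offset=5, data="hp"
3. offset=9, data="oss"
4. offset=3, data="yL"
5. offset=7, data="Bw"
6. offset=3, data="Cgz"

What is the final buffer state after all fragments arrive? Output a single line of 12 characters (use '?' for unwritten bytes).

Fragment 1: offset=0 data="TCK" -> buffer=TCK?????????
Fragment 2: offset=5 data="hp" -> buffer=TCK??hp?????
Fragment 3: offset=9 data="oss" -> buffer=TCK??hp??oss
Fragment 4: offset=3 data="yL" -> buffer=TCKyLhp??oss
Fragment 5: offset=7 data="Bw" -> buffer=TCKyLhpBwoss
Fragment 6: offset=3 data="Cgz" -> buffer=TCKCgzpBwoss

Answer: TCKCgzpBwoss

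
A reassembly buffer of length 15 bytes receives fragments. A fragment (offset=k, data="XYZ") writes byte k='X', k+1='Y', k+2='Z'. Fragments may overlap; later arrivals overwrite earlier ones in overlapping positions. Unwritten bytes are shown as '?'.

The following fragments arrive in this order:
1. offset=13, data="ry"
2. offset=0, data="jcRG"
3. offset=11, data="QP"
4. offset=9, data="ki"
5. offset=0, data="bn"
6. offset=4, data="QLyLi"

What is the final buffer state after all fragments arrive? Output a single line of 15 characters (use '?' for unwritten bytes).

Answer: bnRGQLyLikiQPry

Derivation:
Fragment 1: offset=13 data="ry" -> buffer=?????????????ry
Fragment 2: offset=0 data="jcRG" -> buffer=jcRG?????????ry
Fragment 3: offset=11 data="QP" -> buffer=jcRG???????QPry
Fragment 4: offset=9 data="ki" -> buffer=jcRG?????kiQPry
Fragment 5: offset=0 data="bn" -> buffer=bnRG?????kiQPry
Fragment 6: offset=4 data="QLyLi" -> buffer=bnRGQLyLikiQPry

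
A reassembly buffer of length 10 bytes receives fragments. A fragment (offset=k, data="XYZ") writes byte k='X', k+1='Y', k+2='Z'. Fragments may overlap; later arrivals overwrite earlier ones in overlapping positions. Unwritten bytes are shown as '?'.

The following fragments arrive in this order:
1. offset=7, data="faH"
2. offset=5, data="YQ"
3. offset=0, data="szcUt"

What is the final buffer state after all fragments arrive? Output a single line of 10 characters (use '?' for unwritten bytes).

Fragment 1: offset=7 data="faH" -> buffer=???????faH
Fragment 2: offset=5 data="YQ" -> buffer=?????YQfaH
Fragment 3: offset=0 data="szcUt" -> buffer=szcUtYQfaH

Answer: szcUtYQfaH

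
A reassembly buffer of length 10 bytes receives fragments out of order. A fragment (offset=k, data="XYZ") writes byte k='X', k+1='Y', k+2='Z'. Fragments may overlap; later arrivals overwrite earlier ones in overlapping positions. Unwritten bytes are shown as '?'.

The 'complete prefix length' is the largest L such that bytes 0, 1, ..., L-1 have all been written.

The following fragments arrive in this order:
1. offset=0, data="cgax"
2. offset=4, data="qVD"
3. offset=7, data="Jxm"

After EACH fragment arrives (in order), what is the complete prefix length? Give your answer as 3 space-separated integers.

Fragment 1: offset=0 data="cgax" -> buffer=cgax?????? -> prefix_len=4
Fragment 2: offset=4 data="qVD" -> buffer=cgaxqVD??? -> prefix_len=7
Fragment 3: offset=7 data="Jxm" -> buffer=cgaxqVDJxm -> prefix_len=10

Answer: 4 7 10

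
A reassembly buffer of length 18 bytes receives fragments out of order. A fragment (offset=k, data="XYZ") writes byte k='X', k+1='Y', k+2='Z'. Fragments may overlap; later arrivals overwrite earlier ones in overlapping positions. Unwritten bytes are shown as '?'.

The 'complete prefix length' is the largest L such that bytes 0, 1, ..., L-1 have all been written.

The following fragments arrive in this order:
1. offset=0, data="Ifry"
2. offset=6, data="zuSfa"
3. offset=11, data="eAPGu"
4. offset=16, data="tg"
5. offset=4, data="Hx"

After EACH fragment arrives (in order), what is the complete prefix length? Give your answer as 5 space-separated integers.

Fragment 1: offset=0 data="Ifry" -> buffer=Ifry?????????????? -> prefix_len=4
Fragment 2: offset=6 data="zuSfa" -> buffer=Ifry??zuSfa??????? -> prefix_len=4
Fragment 3: offset=11 data="eAPGu" -> buffer=Ifry??zuSfaeAPGu?? -> prefix_len=4
Fragment 4: offset=16 data="tg" -> buffer=Ifry??zuSfaeAPGutg -> prefix_len=4
Fragment 5: offset=4 data="Hx" -> buffer=IfryHxzuSfaeAPGutg -> prefix_len=18

Answer: 4 4 4 4 18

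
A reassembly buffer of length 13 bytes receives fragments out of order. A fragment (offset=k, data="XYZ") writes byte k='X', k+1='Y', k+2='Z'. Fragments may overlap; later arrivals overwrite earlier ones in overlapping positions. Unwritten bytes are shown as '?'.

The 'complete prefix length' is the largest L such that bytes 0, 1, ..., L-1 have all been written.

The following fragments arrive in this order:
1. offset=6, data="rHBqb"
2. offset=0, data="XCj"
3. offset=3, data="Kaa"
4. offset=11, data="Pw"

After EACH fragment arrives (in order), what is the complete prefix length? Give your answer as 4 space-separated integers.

Answer: 0 3 11 13

Derivation:
Fragment 1: offset=6 data="rHBqb" -> buffer=??????rHBqb?? -> prefix_len=0
Fragment 2: offset=0 data="XCj" -> buffer=XCj???rHBqb?? -> prefix_len=3
Fragment 3: offset=3 data="Kaa" -> buffer=XCjKaarHBqb?? -> prefix_len=11
Fragment 4: offset=11 data="Pw" -> buffer=XCjKaarHBqbPw -> prefix_len=13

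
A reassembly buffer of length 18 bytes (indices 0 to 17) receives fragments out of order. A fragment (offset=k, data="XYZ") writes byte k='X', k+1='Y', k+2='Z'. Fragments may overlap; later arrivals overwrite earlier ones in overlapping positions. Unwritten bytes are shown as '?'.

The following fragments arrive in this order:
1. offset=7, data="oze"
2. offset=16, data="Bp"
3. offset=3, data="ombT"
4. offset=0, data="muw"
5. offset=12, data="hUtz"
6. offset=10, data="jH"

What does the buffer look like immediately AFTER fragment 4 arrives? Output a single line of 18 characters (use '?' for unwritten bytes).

Fragment 1: offset=7 data="oze" -> buffer=???????oze????????
Fragment 2: offset=16 data="Bp" -> buffer=???????oze??????Bp
Fragment 3: offset=3 data="ombT" -> buffer=???ombToze??????Bp
Fragment 4: offset=0 data="muw" -> buffer=muwombToze??????Bp

Answer: muwombToze??????Bp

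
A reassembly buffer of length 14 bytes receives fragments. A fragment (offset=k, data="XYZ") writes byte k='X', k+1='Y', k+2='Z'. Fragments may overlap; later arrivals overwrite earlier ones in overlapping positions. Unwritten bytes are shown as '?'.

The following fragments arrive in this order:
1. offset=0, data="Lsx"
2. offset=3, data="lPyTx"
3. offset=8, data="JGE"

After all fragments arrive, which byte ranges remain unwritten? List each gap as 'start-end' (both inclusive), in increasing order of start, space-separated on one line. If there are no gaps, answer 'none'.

Answer: 11-13

Derivation:
Fragment 1: offset=0 len=3
Fragment 2: offset=3 len=5
Fragment 3: offset=8 len=3
Gaps: 11-13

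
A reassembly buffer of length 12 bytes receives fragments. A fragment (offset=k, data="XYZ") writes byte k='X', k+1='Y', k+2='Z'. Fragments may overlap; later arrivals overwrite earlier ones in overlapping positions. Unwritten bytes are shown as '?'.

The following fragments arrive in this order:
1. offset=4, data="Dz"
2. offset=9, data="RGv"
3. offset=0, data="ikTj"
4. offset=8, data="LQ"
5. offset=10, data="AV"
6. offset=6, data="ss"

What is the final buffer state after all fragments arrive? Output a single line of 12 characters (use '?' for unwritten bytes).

Fragment 1: offset=4 data="Dz" -> buffer=????Dz??????
Fragment 2: offset=9 data="RGv" -> buffer=????Dz???RGv
Fragment 3: offset=0 data="ikTj" -> buffer=ikTjDz???RGv
Fragment 4: offset=8 data="LQ" -> buffer=ikTjDz??LQGv
Fragment 5: offset=10 data="AV" -> buffer=ikTjDz??LQAV
Fragment 6: offset=6 data="ss" -> buffer=ikTjDzssLQAV

Answer: ikTjDzssLQAV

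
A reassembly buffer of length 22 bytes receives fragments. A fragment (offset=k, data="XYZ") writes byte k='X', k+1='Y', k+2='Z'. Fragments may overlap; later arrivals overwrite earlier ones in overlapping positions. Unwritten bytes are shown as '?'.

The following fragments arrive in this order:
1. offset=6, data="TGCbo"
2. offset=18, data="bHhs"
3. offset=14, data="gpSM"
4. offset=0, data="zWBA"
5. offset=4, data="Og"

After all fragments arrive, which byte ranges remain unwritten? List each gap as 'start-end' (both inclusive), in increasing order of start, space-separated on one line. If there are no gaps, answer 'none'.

Answer: 11-13

Derivation:
Fragment 1: offset=6 len=5
Fragment 2: offset=18 len=4
Fragment 3: offset=14 len=4
Fragment 4: offset=0 len=4
Fragment 5: offset=4 len=2
Gaps: 11-13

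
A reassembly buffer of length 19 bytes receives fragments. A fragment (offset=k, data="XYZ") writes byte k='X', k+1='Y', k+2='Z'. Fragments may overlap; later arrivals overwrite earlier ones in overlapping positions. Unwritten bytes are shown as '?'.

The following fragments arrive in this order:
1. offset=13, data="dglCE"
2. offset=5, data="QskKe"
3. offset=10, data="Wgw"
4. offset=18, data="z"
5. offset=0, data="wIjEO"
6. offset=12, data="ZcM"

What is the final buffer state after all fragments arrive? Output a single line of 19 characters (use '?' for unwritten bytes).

Fragment 1: offset=13 data="dglCE" -> buffer=?????????????dglCE?
Fragment 2: offset=5 data="QskKe" -> buffer=?????QskKe???dglCE?
Fragment 3: offset=10 data="Wgw" -> buffer=?????QskKeWgwdglCE?
Fragment 4: offset=18 data="z" -> buffer=?????QskKeWgwdglCEz
Fragment 5: offset=0 data="wIjEO" -> buffer=wIjEOQskKeWgwdglCEz
Fragment 6: offset=12 data="ZcM" -> buffer=wIjEOQskKeWgZcMlCEz

Answer: wIjEOQskKeWgZcMlCEz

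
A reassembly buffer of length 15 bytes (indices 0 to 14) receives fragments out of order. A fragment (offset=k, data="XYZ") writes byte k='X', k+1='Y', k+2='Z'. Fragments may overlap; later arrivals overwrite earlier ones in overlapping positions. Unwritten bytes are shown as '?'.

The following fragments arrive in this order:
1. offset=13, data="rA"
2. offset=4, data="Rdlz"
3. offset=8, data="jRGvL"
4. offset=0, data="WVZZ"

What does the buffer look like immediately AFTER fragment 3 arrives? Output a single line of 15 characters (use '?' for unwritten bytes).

Fragment 1: offset=13 data="rA" -> buffer=?????????????rA
Fragment 2: offset=4 data="Rdlz" -> buffer=????Rdlz?????rA
Fragment 3: offset=8 data="jRGvL" -> buffer=????RdlzjRGvLrA

Answer: ????RdlzjRGvLrA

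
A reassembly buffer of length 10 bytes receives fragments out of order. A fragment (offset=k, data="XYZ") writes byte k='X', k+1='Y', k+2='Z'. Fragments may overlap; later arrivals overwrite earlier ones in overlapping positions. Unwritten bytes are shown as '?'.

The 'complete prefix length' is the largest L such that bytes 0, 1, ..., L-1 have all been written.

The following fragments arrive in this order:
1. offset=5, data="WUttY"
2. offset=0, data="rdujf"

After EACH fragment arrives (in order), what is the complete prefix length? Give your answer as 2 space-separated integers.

Answer: 0 10

Derivation:
Fragment 1: offset=5 data="WUttY" -> buffer=?????WUttY -> prefix_len=0
Fragment 2: offset=0 data="rdujf" -> buffer=rdujfWUttY -> prefix_len=10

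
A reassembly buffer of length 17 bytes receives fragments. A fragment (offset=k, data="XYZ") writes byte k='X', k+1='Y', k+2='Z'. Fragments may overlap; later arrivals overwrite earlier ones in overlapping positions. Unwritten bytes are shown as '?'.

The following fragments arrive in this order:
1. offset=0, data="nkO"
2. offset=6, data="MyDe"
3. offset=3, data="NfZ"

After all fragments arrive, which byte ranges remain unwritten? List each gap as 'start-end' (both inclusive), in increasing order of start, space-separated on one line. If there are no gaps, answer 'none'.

Fragment 1: offset=0 len=3
Fragment 2: offset=6 len=4
Fragment 3: offset=3 len=3
Gaps: 10-16

Answer: 10-16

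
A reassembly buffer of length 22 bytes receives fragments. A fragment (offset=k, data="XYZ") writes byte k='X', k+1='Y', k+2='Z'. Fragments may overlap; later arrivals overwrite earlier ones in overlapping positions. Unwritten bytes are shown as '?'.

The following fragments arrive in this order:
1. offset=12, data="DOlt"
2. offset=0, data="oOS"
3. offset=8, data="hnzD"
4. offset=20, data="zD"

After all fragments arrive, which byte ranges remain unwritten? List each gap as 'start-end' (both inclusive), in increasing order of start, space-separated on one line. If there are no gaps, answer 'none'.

Answer: 3-7 16-19

Derivation:
Fragment 1: offset=12 len=4
Fragment 2: offset=0 len=3
Fragment 3: offset=8 len=4
Fragment 4: offset=20 len=2
Gaps: 3-7 16-19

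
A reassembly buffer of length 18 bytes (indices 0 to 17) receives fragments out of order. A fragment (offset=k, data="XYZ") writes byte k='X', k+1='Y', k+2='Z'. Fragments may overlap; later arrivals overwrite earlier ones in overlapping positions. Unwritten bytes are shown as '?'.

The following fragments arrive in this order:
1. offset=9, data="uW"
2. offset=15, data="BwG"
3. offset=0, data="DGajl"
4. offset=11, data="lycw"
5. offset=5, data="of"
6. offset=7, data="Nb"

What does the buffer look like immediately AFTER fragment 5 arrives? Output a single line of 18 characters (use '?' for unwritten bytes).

Answer: DGajlof??uWlycwBwG

Derivation:
Fragment 1: offset=9 data="uW" -> buffer=?????????uW???????
Fragment 2: offset=15 data="BwG" -> buffer=?????????uW????BwG
Fragment 3: offset=0 data="DGajl" -> buffer=DGajl????uW????BwG
Fragment 4: offset=11 data="lycw" -> buffer=DGajl????uWlycwBwG
Fragment 5: offset=5 data="of" -> buffer=DGajlof??uWlycwBwG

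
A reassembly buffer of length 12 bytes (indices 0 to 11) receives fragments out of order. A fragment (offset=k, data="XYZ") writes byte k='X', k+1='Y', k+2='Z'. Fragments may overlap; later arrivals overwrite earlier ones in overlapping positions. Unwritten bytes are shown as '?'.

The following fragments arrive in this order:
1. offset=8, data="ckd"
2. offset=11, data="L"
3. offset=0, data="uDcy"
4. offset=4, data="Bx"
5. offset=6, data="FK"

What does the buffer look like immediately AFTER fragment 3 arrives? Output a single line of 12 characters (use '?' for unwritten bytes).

Answer: uDcy????ckdL

Derivation:
Fragment 1: offset=8 data="ckd" -> buffer=????????ckd?
Fragment 2: offset=11 data="L" -> buffer=????????ckdL
Fragment 3: offset=0 data="uDcy" -> buffer=uDcy????ckdL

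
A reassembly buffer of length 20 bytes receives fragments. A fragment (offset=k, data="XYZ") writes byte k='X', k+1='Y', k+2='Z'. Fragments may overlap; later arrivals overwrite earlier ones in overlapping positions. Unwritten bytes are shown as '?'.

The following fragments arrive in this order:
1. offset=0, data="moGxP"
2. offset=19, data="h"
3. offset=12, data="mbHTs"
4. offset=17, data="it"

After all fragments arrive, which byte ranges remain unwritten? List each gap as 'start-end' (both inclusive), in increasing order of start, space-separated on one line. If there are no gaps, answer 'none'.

Answer: 5-11

Derivation:
Fragment 1: offset=0 len=5
Fragment 2: offset=19 len=1
Fragment 3: offset=12 len=5
Fragment 4: offset=17 len=2
Gaps: 5-11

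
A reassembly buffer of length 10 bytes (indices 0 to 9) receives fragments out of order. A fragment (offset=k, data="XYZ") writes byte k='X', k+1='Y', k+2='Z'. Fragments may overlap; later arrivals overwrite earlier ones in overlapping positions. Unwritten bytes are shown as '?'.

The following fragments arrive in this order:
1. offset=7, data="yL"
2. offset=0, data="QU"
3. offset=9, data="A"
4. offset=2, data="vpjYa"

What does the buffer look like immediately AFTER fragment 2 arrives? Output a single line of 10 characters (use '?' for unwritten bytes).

Answer: QU?????yL?

Derivation:
Fragment 1: offset=7 data="yL" -> buffer=???????yL?
Fragment 2: offset=0 data="QU" -> buffer=QU?????yL?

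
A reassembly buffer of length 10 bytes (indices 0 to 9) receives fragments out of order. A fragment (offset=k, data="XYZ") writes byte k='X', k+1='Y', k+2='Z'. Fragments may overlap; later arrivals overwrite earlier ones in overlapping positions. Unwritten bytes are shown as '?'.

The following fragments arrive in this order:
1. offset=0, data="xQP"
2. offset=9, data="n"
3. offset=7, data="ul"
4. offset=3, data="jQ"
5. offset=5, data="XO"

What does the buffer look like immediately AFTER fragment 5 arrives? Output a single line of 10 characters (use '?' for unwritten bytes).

Fragment 1: offset=0 data="xQP" -> buffer=xQP???????
Fragment 2: offset=9 data="n" -> buffer=xQP??????n
Fragment 3: offset=7 data="ul" -> buffer=xQP????uln
Fragment 4: offset=3 data="jQ" -> buffer=xQPjQ??uln
Fragment 5: offset=5 data="XO" -> buffer=xQPjQXOuln

Answer: xQPjQXOuln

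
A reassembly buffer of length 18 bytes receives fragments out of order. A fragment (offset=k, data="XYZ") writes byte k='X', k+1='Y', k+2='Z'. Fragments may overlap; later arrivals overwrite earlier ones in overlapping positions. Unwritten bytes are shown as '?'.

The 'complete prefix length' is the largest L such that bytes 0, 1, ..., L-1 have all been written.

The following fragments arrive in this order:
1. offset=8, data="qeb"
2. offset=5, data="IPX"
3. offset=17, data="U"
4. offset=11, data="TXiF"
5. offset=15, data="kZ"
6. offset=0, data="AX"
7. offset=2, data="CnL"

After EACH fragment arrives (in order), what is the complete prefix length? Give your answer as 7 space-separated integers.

Answer: 0 0 0 0 0 2 18

Derivation:
Fragment 1: offset=8 data="qeb" -> buffer=????????qeb??????? -> prefix_len=0
Fragment 2: offset=5 data="IPX" -> buffer=?????IPXqeb??????? -> prefix_len=0
Fragment 3: offset=17 data="U" -> buffer=?????IPXqeb??????U -> prefix_len=0
Fragment 4: offset=11 data="TXiF" -> buffer=?????IPXqebTXiF??U -> prefix_len=0
Fragment 5: offset=15 data="kZ" -> buffer=?????IPXqebTXiFkZU -> prefix_len=0
Fragment 6: offset=0 data="AX" -> buffer=AX???IPXqebTXiFkZU -> prefix_len=2
Fragment 7: offset=2 data="CnL" -> buffer=AXCnLIPXqebTXiFkZU -> prefix_len=18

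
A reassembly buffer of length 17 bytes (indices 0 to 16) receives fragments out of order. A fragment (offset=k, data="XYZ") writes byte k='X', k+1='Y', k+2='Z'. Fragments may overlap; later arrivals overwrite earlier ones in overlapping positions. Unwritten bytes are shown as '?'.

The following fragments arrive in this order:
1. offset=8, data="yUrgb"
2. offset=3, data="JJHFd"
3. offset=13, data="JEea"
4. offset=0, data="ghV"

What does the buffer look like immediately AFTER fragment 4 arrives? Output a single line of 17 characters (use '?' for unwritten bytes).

Fragment 1: offset=8 data="yUrgb" -> buffer=????????yUrgb????
Fragment 2: offset=3 data="JJHFd" -> buffer=???JJHFdyUrgb????
Fragment 3: offset=13 data="JEea" -> buffer=???JJHFdyUrgbJEea
Fragment 4: offset=0 data="ghV" -> buffer=ghVJJHFdyUrgbJEea

Answer: ghVJJHFdyUrgbJEea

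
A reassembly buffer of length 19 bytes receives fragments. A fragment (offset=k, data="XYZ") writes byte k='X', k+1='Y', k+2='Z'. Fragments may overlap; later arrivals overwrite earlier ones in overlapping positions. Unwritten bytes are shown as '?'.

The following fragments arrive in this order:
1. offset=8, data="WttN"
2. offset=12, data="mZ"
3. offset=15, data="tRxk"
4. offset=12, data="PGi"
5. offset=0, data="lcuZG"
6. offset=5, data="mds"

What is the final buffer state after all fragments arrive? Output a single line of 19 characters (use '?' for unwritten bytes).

Fragment 1: offset=8 data="WttN" -> buffer=????????WttN???????
Fragment 2: offset=12 data="mZ" -> buffer=????????WttNmZ?????
Fragment 3: offset=15 data="tRxk" -> buffer=????????WttNmZ?tRxk
Fragment 4: offset=12 data="PGi" -> buffer=????????WttNPGitRxk
Fragment 5: offset=0 data="lcuZG" -> buffer=lcuZG???WttNPGitRxk
Fragment 6: offset=5 data="mds" -> buffer=lcuZGmdsWttNPGitRxk

Answer: lcuZGmdsWttNPGitRxk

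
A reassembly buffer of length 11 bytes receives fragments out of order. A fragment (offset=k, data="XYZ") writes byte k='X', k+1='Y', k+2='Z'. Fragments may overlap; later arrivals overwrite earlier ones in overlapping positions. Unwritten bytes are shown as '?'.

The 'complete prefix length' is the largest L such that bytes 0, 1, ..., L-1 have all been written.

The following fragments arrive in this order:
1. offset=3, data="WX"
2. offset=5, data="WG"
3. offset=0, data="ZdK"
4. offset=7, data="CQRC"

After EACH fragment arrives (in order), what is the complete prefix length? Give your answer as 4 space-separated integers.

Answer: 0 0 7 11

Derivation:
Fragment 1: offset=3 data="WX" -> buffer=???WX?????? -> prefix_len=0
Fragment 2: offset=5 data="WG" -> buffer=???WXWG???? -> prefix_len=0
Fragment 3: offset=0 data="ZdK" -> buffer=ZdKWXWG???? -> prefix_len=7
Fragment 4: offset=7 data="CQRC" -> buffer=ZdKWXWGCQRC -> prefix_len=11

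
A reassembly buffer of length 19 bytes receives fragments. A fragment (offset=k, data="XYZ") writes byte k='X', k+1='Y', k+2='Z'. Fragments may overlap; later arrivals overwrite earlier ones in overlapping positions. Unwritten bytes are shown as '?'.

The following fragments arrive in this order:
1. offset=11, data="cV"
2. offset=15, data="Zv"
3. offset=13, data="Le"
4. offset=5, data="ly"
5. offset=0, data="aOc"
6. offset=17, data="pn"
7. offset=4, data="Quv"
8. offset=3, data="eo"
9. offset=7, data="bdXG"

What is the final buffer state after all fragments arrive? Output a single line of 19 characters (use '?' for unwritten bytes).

Answer: aOceouvbdXGcVLeZvpn

Derivation:
Fragment 1: offset=11 data="cV" -> buffer=???????????cV??????
Fragment 2: offset=15 data="Zv" -> buffer=???????????cV??Zv??
Fragment 3: offset=13 data="Le" -> buffer=???????????cVLeZv??
Fragment 4: offset=5 data="ly" -> buffer=?????ly????cVLeZv??
Fragment 5: offset=0 data="aOc" -> buffer=aOc??ly????cVLeZv??
Fragment 6: offset=17 data="pn" -> buffer=aOc??ly????cVLeZvpn
Fragment 7: offset=4 data="Quv" -> buffer=aOc?Quv????cVLeZvpn
Fragment 8: offset=3 data="eo" -> buffer=aOceouv????cVLeZvpn
Fragment 9: offset=7 data="bdXG" -> buffer=aOceouvbdXGcVLeZvpn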